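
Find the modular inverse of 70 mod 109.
Since 109 is prime, by Fermat 70^(-1) ≡ 70^{107} ≡ 95 (mod 109). Verify: 70 × 95 = 6650 ≡ 1 (mod 109)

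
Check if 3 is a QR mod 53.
By Euler's criterion: 3^{26} ≡ 52 (mod 53). Since this equals -1 (≡ 52), 3 is not a QR.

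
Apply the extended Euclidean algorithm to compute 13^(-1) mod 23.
Extended GCD: 13(-7) + 23(4) = 1. So 13^(-1) ≡ -7 ≡ 16 mod 23. Verify: 13 × 16 = 208 ≡ 1 mod 23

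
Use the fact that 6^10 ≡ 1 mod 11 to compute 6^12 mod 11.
By Fermat: 6^{10} ≡ 1 mod 11. So 6^{12} = 6^{10} · 6^{2} ≡ 6^{2} ≡ 3 mod 11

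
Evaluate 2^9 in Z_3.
Using Fermat: 2^{2} ≡ 1 mod 3. 9 ≡ 1 mod 2. So 2^{9} ≡ 2^{1} ≡ 2 mod 3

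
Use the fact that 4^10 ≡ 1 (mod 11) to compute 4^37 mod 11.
By Fermat: 4^{10} ≡ 1 (mod 11). 37 = 3×10 + 7. So 4^{37} ≡ 4^{7} ≡ 5 (mod 11)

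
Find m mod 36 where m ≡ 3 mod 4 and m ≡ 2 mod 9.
M = 4 × 9 = 36. M₁ = 9, y₁ ≡ 1 mod 4. M₂ = 4, y₂ ≡ 7 mod 9. m = 3×9×1 + 2×4×7 ≡ 11 mod 36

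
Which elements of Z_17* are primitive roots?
There are φ(16) = 8 primitive roots mod 17: {3, 5, 6, 7, 10, 11, 12, 14}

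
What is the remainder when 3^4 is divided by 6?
3^{4} = 81 ≡ 3 mod 6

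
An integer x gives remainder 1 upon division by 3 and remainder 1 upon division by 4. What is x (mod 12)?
M = 3 × 4 = 12. M₁ = 4, y₁ ≡ 1 (mod 3). M₂ = 3, y₂ ≡ 3 (mod 4). x = 1×4×1 + 1×3×3 ≡ 1 (mod 12)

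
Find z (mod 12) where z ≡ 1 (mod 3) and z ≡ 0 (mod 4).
M = 3 × 4 = 12. M₁ = 4, y₁ ≡ 1 (mod 3). M₂ = 3, y₂ ≡ 3 (mod 4). z = 1×4×1 + 0×3×3 ≡ 4 (mod 12)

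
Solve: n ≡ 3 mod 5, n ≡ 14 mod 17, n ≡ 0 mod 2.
M = 5 × 17 × 2 = 170. M₁ = 34, y₁ ≡ 4 mod 5. M₂ = 10, y₂ ≡ 12 mod 17. M₃ = 85, y₃ ≡ 1 mod 2. n = 3×34×4 + 14×10×12 + 0×85×1 ≡ 48 mod 170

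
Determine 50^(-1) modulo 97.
Since 97 is prime, by Fermat 50^(-1) ≡ 50^{95} ≡ 33 (mod 97). Verify: 50 × 33 = 1650 ≡ 1 (mod 97)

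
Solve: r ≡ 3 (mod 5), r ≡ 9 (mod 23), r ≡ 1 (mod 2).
M = 5 × 23 × 2 = 230. M₁ = 46, y₁ ≡ 1 (mod 5). M₂ = 10, y₂ ≡ 7 (mod 23). M₃ = 115, y₃ ≡ 1 (mod 2). r = 3×46×1 + 9×10×7 + 1×115×1 ≡ 193 (mod 230)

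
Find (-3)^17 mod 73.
By repeated squaring mod 73: (-3)^{1}≡70, (-3)^{2}≡9, (-3)^{4}≡8, (-3)^{8}≡64, (-3)^{16}≡8. Then (-3)^{17} = (-3)^{16+1} ≡ 8 × 70 ≡ 49 mod 73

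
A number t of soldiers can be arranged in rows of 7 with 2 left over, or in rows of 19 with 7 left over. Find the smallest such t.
M = 7 × 19 = 133. M₁ = 19, y₁ ≡ 3 mod 7. M₂ = 7, y₂ ≡ 11 mod 19. t = 2×19×3 + 7×7×11 ≡ 121 mod 133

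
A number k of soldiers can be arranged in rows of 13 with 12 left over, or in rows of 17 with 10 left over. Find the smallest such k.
M = 13 × 17 = 221. M₁ = 17, y₁ ≡ 10 mod 13. M₂ = 13, y₂ ≡ 4 mod 17. k = 12×17×10 + 10×13×4 ≡ 129 mod 221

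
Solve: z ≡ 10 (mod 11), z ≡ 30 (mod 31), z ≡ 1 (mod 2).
M = 11 × 31 × 2 = 682. M₁ = 62, y₁ ≡ 8 (mod 11). M₂ = 22, y₂ ≡ 24 (mod 31). M₃ = 341, y₃ ≡ 1 (mod 2). z = 10×62×8 + 30×22×24 + 1×341×1 ≡ 681 (mod 682)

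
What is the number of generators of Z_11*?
There are φ(11-1) = φ(10) = 4 primitive roots modulo 11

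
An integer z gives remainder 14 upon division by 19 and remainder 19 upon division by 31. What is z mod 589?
M = 19 × 31 = 589. M₁ = 31, y₁ ≡ 8 mod 19. M₂ = 19, y₂ ≡ 18 mod 31. z = 14×31×8 + 19×19×18 ≡ 546 mod 589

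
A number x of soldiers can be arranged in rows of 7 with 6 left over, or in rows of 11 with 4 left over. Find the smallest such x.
M = 7 × 11 = 77. M₁ = 11, y₁ ≡ 2 mod 7. M₂ = 7, y₂ ≡ 8 mod 11. x = 6×11×2 + 4×7×8 ≡ 48 mod 77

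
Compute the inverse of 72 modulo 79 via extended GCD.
Extended GCD: 72(-34) + 79(31) = 1. So 72^(-1) ≡ -34 ≡ 45 (mod 79). Verify: 72 × 45 = 3240 ≡ 1 (mod 79)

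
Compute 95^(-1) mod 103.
Since 103 is prime, by Fermat 95^(-1) ≡ 95^{101} ≡ 90 mod 103. Verify: 95 × 90 = 8550 ≡ 1 mod 103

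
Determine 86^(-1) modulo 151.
Since 151 is prime, by Fermat 86^(-1) ≡ 86^{149} ≡ 72 mod 151. Verify: 86 × 72 = 6192 ≡ 1 mod 151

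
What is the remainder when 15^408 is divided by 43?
Using Fermat: 15^{42} ≡ 1 (mod 43). 408 ≡ 30 (mod 42). So 15^{408} ≡ 15^{30} ≡ 16 (mod 43)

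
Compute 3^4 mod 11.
3^{4} = 81 ≡ 4 mod 11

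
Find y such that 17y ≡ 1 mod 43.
Since 43 is prime, by Fermat 17^(-1) ≡ 17^{41} ≡ 38 mod 43. Verify: 17 × 38 = 646 ≡ 1 mod 43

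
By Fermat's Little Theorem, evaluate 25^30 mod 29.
By Fermat: 25^{28} ≡ 1 mod 29. So 25^{30} = 25^{28} · 25^{2} ≡ 25^{2} ≡ 16 mod 29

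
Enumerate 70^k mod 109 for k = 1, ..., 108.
70^1, 70^2, ..., 70^{108} mod 109: [70, 104, 86, 25, 6, 93, 79, 80, 41, 36, 13, 38, 44, 28, 107, 78, 10, 46, 59, 97, 32, 60, 58, 27, 37, 83, 33, 21, 53, 4, 62, 89, 17, 100, 24, 45, 98, 102, 55, 35, 52, 43, 67, 3, 101, 94, 40, 75, 18, 61, 19, 22, 14, 108, 39, 5, 23, 84, 103, 16, 30, 29, 68, 73, 96, 71, 65, 81, 2, 31, 99, 63, 50, 12, 77, 49, 51, 82, 72, 26, 76, 88, 56, 105, 47, 20, 92, 9, 85, 64, 11, 7, 54, 74, 57, 66, 42, 106, 8, 15, 69, 34, 91, 48, 90, 87, 95, 1]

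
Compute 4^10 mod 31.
By repeated squaring mod 31: 4^{1}≡4, 4^{2}≡16, 4^{4}≡8, 4^{8}≡2. Then 4^{10} = 4^{8+2} ≡ 2 × 16 ≡ 1 mod 31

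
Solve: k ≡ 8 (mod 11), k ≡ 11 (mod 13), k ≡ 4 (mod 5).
M = 11 × 13 × 5 = 715. M₁ = 65, y₁ ≡ 10 (mod 11). M₂ = 55, y₂ ≡ 9 (mod 13). M₃ = 143, y₃ ≡ 2 (mod 5). k = 8×65×10 + 11×55×9 + 4×143×2 ≡ 349 (mod 715)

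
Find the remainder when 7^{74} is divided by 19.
By Fermat: 7^{18} ≡ 1 (mod 19). 74 = 4×18 + 2. So 7^{74} ≡ 7^{2} ≡ 11 (mod 19)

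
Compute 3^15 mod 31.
By repeated squaring (mod 31): 3^{1}≡3, 3^{2}≡9, 3^{4}≡19, 3^{8}≡20. Then 3^{15} = 3^{8+4+2+1} ≡ 20 × 19 × 9 × 3 ≡ 30 (mod 31)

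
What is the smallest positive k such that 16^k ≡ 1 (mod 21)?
Powers of 16 mod 21: 16^1≡16, 16^2≡4, 16^3≡1. Order = 3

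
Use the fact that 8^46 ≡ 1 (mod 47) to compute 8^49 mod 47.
By Fermat: 8^{46} ≡ 1 (mod 47). So 8^{49} = 8^{46} · 8^{3} ≡ 8^{3} ≡ 42 (mod 47)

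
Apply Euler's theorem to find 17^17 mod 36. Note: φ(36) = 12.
By Euler: 17^{12} ≡ 1 mod 36 since gcd(17, 36) = 1. 17 = 1×12 + 5. So 17^{17} ≡ 17^{5} ≡ 17 mod 36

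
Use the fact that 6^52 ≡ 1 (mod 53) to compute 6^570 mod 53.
By Fermat: 6^{52} ≡ 1 (mod 53). 570 ≡ 50 (mod 52). So 6^{570} ≡ 6^{50} ≡ 28 (mod 53)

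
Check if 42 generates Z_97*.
42^{32} ≡ 1 mod 97 and 32 < 96, so ord_97(42) = 32 ≠ 96 and 42 is not a primitive root.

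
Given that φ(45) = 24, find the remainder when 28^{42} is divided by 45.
By Euler: 28^{24} ≡ 1 (mod 45) since gcd(28, 45) = 1. 42 = 1×24 + 18. So 28^{42} ≡ 28^{18} ≡ 19 (mod 45)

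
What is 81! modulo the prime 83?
(82)! = (81)! × (82) ≡ -1 mod 83. So (81)! ≡ -1 × (82)^(-1) ≡ (-1)×(-1) = 1 mod 83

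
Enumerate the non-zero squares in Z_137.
Squares in Z_137*: {1, 2, 4, 7, 8, 9, 11, 14, 15, 16, 17, 18, 19, 22, 25, 28, 30, 32, 34, 36, 37, 38, 39, 44, 49, 50, 56, 59, 60, 61, 63, 64, 65, 68, 69, 72, 73, 74, 76, 77, 78, 81, 87, 88, 93, 98, 99, 100, 101, 103, 105, 107, 109, 112, 115, 118, 119, 120, 121, 122, 123, 126, 128, 129, 130, 133, 135, 136}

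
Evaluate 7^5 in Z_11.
By repeated squaring mod 11: 7^{1}≡7, 7^{2}≡5, 7^{4}≡3. Then 7^{5} = 7^{4+1} ≡ 3 × 7 ≡ 10 mod 11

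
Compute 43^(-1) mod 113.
Since 113 is prime, by Fermat 43^(-1) ≡ 43^{111} ≡ 92 mod 113. Verify: 43 × 92 = 3956 ≡ 1 mod 113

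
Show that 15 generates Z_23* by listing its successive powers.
15^1, 15^2, ..., 15^{22} mod 23: [15, 18, 17, 2, 7, 13, 11, 4, 14, 3, 22, 8, 5, 6, 21, 16, 10, 12, 19, 9, 20, 1]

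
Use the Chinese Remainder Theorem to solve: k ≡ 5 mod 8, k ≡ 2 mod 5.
M = 8 × 5 = 40. M₁ = 5, y₁ ≡ 5 mod 8. M₂ = 8, y₂ ≡ 2 mod 5. k = 5×5×5 + 2×8×2 ≡ 37 mod 40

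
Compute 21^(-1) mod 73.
Since 73 is prime, by Fermat 21^(-1) ≡ 21^{71} ≡ 7 mod 73. Verify: 21 × 7 = 147 ≡ 1 mod 73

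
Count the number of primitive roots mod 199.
There are φ(199-1) = φ(198) = 60 primitive roots modulo 199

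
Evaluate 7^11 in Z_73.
By repeated squaring (mod 73): 7^{1}≡7, 7^{2}≡49, 7^{4}≡65, 7^{8}≡64. Then 7^{11} = 7^{8+2+1} ≡ 64 × 49 × 7 ≡ 52 (mod 73)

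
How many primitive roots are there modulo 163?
Number of primitive roots mod 163 = φ(p-1) = φ(162) = 54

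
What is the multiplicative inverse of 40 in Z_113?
Since 113 is prime, by Fermat 40^(-1) ≡ 40^{111} ≡ 65 (mod 113). Verify: 40 × 65 = 2600 ≡ 1 (mod 113)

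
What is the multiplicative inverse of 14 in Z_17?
Since 17 is prime, by Fermat 14^(-1) ≡ 14^{15} ≡ 11 mod 17. Verify: 14 × 11 = 154 ≡ 1 mod 17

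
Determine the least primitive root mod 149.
g = 2. Powers: [2, 4, 8, 16, 32, 64, ...] generates all 148 non-zero residues.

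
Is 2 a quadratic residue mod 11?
By Euler's criterion: 2^{5} ≡ 10 (mod 11). Since this equals -1 (≡ 10), 2 is not a QR.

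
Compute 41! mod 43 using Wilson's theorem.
(42)! = (41)! × (42) ≡ -1 mod 43. So (41)! ≡ -1 × (42)^(-1) ≡ (-1)×(-1) = 1 mod 43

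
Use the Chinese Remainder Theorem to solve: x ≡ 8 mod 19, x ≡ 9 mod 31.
M = 19 × 31 = 589. M₁ = 31, y₁ ≡ 8 mod 19. M₂ = 19, y₂ ≡ 18 mod 31. x = 8×31×8 + 9×19×18 ≡ 350 mod 589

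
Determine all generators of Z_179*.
There are φ(178) = 88 primitive roots mod 179: {2, 6, 7, 8, 10, 11, 18, 21, 23, 24, 26, 28, 30, 32, 33, 34, 35, 37, 38, 40, 41, 44, 50, 53, 54, 55, 58, 62, 63, 69, 71, 72, 73, 78, 79, 84, 86, 90, 91, 92, 94, 96, 97, 98, 99, 102, 103, 104, 105, 109, 111, 112, 113, 114, 115, 118, 119, 120, 122, 123, 127, 128, 130, 131, 132, 133, 134, 136, 137, 140, 143, 148, 150, 152, 154, 157, 159, 160, 162, 163, 164, 165, 166, 167, 170, 174, 175, 176}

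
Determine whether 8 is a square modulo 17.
By Euler's criterion: 8^{8} ≡ 1 mod 17. Since this equals 1, 8 is a QR.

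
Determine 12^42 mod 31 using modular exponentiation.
Using Fermat: 12^{30} ≡ 1 (mod 31). 42 ≡ 12 (mod 30). So 12^{42} ≡ 12^{12} ≡ 4 (mod 31)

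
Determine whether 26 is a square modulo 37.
By Euler's criterion: 26^{18} ≡ 1 (mod 37). Since this equals 1, 26 is a QR.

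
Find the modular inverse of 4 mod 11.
Since 11 is prime, by Fermat 4^(-1) ≡ 4^{9} ≡ 3 mod 11. Verify: 4 × 3 = 12 ≡ 1 mod 11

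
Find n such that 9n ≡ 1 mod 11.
Since 11 is prime, by Fermat 9^(-1) ≡ 9^{9} ≡ 5 mod 11. Verify: 9 × 5 = 45 ≡ 1 mod 11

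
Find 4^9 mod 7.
Using Fermat: 4^{6} ≡ 1 mod 7. 9 ≡ 3 mod 6. So 4^{9} ≡ 4^{3} ≡ 1 mod 7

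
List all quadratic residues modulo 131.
Quadratic residues modulo 131: {1, 3, 4, 5, 7, 9, 11, 12, 13, 15, 16, 20, 21, 25, 27, 28, 33, 34, 35, 36, 38, 39, 41, 43, 44, 45, 46, 48, 49, 52, 53, 55, 58, 59, 60, 61, 62, 63, 64, 65, 74, 75, 77, 80, 81, 84, 89, 91, 94, 99, 100, 101, 102, 105, 107, 108, 109, 112, 113, 114, 117, 121, 123, 125, 129}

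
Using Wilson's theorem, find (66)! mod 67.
By Wilson's theorem, (66)! ≡ -1 ≡ 66 mod 67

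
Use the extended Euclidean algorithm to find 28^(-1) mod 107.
Extended GCD: 28(-42) + 107(11) = 1. So 28^(-1) ≡ -42 ≡ 65 mod 107. Verify: 28 × 65 = 1820 ≡ 1 mod 107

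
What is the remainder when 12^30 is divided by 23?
Using Fermat: 12^{22} ≡ 1 mod 23. 30 ≡ 8 mod 22. So 12^{30} ≡ 12^{8} ≡ 8 mod 23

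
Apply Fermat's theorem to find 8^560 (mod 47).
By Fermat: 8^{46} ≡ 1 (mod 47). 560 ≡ 8 (mod 46). So 8^{560} ≡ 8^{8} ≡ 2 (mod 47)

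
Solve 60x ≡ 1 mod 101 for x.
Since 101 is prime, by Fermat 60^(-1) ≡ 60^{99} ≡ 32 mod 101. Verify: 60 × 32 = 1920 ≡ 1 mod 101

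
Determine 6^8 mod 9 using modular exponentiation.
By repeated squaring mod 9: 6^{1}≡6, 6^{2}≡0, 6^{4}≡0, 6^{8}≡0. So 6^{8} ≡ 0 mod 9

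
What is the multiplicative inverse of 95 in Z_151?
Since 151 is prime, by Fermat 95^(-1) ≡ 95^{149} ≡ 62 mod 151. Verify: 95 × 62 = 5890 ≡ 1 mod 151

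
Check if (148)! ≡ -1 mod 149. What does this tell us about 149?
(148)! mod 149 = 148. Since this equals -1 mod 149, Wilson confirms 149 is prime.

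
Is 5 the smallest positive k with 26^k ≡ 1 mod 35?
Powers of 26 mod 35: 26^1≡26, 26^2≡11, 26^3≡6, 26^4≡16, 26^5≡31, 26^6≡1. 26^5≡31≢1, so ord ≠ 5. No, the actual order is 6.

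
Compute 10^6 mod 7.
Using Fermat: 10^{6} ≡ 1 (mod 7). 6 ≡ 0 (mod 6). So 10^{6} ≡ 10^{0} ≡ 1 (mod 7)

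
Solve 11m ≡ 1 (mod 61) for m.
Since 61 is prime, by Fermat 11^(-1) ≡ 11^{59} ≡ 50 (mod 61). Verify: 11 × 50 = 550 ≡ 1 (mod 61)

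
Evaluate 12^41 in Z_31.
Using Fermat: 12^{30} ≡ 1 (mod 31). 41 ≡ 11 (mod 30). So 12^{41} ≡ 12^{11} ≡ 21 (mod 31)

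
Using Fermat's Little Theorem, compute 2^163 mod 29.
By Fermat: 2^{28} ≡ 1 (mod 29). 163 = 5×28 + 23. So 2^{163} ≡ 2^{23} ≡ 10 (mod 29)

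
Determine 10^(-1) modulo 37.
Since 37 is prime, by Fermat 10^(-1) ≡ 10^{35} ≡ 26 mod 37. Verify: 10 × 26 = 260 ≡ 1 mod 37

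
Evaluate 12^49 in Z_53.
By repeated squaring (mod 53): 12^{1}≡12, 12^{2}≡38, 12^{4}≡13, 12^{8}≡10, 12^{16}≡47, 12^{32}≡36. Then 12^{49} = 12^{32+16+1} ≡ 36 × 47 × 12 ≡ 5 (mod 53)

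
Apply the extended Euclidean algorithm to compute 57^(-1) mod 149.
Extended GCD: 57(34) + 149(-13) = 1. So 57^(-1) ≡ 34 mod 149. Verify: 57 × 34 = 1938 ≡ 1 mod 149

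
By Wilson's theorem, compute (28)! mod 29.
By Wilson's theorem, (28)! ≡ -1 ≡ 28 mod 29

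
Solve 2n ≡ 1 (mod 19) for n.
Since 19 is prime, by Fermat 2^(-1) ≡ 2^{17} ≡ 10 (mod 19). Verify: 2 × 10 = 20 ≡ 1 (mod 19)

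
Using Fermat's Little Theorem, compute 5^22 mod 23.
By Fermat's Little Theorem, 5^{22} ≡ 1 (mod 23) since 23 is prime and gcd(5, 23) = 1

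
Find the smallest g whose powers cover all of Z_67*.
g = 2. Powers: [2, 4, 8, 16, 32, 64, 61, 55, ...] generates all 66 non-zero residues.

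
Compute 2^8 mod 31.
By repeated squaring (mod 31): 2^{1}≡2, 2^{2}≡4, 2^{4}≡16, 2^{8}≡8. So 2^{8} ≡ 8 (mod 31)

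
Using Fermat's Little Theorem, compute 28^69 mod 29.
By Fermat: 28^{28} ≡ 1 mod 29. 69 = 2×28 + 13. So 28^{69} ≡ 28^{13} ≡ 28 mod 29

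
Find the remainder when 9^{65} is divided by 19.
By Fermat: 9^{18} ≡ 1 (mod 19). 65 = 3×18 + 11. So 9^{65} ≡ 9^{11} ≡ 5 (mod 19)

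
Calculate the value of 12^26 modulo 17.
Using Fermat: 12^{16} ≡ 1 (mod 17). 26 ≡ 10 (mod 16). So 12^{26} ≡ 12^{10} ≡ 9 (mod 17)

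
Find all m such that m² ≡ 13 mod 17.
The square roots of 13 mod 17 are 8 and 9. Verify: 8² = 64 ≡ 13 mod 17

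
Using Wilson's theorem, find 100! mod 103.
(102)! = (100)! × (101) × (102) ≡ -1 (mod 103). So (100)! ≡ -1 × [(102)(101)]^(-1) ≡ 51 (mod 103)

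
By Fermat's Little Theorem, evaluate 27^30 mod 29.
By Fermat: 27^{28} ≡ 1 mod 29. So 27^{30} = 27^{28} · 27^{2} ≡ 27^{2} ≡ 4 mod 29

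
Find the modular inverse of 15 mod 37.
Since 37 is prime, by Fermat 15^(-1) ≡ 15^{35} ≡ 5 (mod 37). Verify: 15 × 5 = 75 ≡ 1 (mod 37)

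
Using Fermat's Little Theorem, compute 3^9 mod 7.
By Fermat: 3^{6} ≡ 1 (mod 7). So 3^{9} = 3^{6} · 3^{3} ≡ 3^{3} ≡ 6 (mod 7)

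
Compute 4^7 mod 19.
By repeated squaring (mod 19): 4^{1}≡4, 4^{2}≡16, 4^{4}≡9. Then 4^{7} = 4^{4+2+1} ≡ 9 × 16 × 4 ≡ 6 (mod 19)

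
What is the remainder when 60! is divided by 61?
By Wilson's theorem, (60)! ≡ -1 ≡ 60 mod 61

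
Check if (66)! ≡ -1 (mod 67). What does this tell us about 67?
(66)! mod 67 = 66. Since this equals -1 (mod 67), Wilson confirms 67 is prime.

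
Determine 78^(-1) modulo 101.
Since 101 is prime, by Fermat 78^(-1) ≡ 78^{99} ≡ 79 mod 101. Verify: 78 × 79 = 6162 ≡ 1 mod 101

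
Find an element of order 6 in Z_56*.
5 has order 6 mod 56 since 5^{6} ≡ 1 (mod 56) and no smaller power works.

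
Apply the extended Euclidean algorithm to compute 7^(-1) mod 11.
Extended GCD: 7(-3) + 11(2) = 1. So 7^(-1) ≡ -3 ≡ 8 (mod 11). Verify: 7 × 8 = 56 ≡ 1 (mod 11)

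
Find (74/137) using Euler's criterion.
(74/137) = 74^{68} mod 137 = 1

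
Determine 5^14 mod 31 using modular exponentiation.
By repeated squaring (mod 31): 5^{1}≡5, 5^{2}≡25, 5^{4}≡5, 5^{8}≡25. Then 5^{14} = 5^{8+4+2} ≡ 25 × 5 × 25 ≡ 25 (mod 31)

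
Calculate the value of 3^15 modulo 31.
By repeated squaring (mod 31): 3^{1}≡3, 3^{2}≡9, 3^{4}≡19, 3^{8}≡20. Then 3^{15} = 3^{8+4+2+1} ≡ 20 × 19 × 9 × 3 ≡ 30 (mod 31)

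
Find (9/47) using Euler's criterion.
(9/47) = 9^{23} mod 47 = 1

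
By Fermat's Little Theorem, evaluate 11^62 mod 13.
By Fermat: 11^{12} ≡ 1 (mod 13). 62 = 5×12 + 2. So 11^{62} ≡ 11^{2} ≡ 4 (mod 13)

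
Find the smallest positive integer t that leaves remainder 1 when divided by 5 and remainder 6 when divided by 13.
M = 5 × 13 = 65. M₁ = 13, y₁ ≡ 2 mod 5. M₂ = 5, y₂ ≡ 8 mod 13. t = 1×13×2 + 6×5×8 ≡ 6 mod 65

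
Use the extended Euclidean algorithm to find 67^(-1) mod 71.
Extended GCD: 67(-18) + 71(17) = 1. So 67^(-1) ≡ -18 ≡ 53 (mod 71). Verify: 67 × 53 = 3551 ≡ 1 (mod 71)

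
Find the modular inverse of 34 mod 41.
Since 41 is prime, by Fermat 34^(-1) ≡ 34^{39} ≡ 35 (mod 41). Verify: 34 × 35 = 1190 ≡ 1 (mod 41)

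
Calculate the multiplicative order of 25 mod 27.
Powers of 25 mod 27: 25^1≡25, 25^2≡4, 25^3≡19, 25^4≡16, 25^5≡22, 25^6≡10, 25^7≡7, 25^8≡13, 25^9≡1. Order = 9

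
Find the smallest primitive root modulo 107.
g = 2. Powers: [2, 4, 8, 16, 32, 64, 21, 42, ...] generates all 106 non-zero residues.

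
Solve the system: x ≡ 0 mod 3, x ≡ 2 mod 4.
M = 3 × 4 = 12. M₁ = 4, y₁ ≡ 1 mod 3. M₂ = 3, y₂ ≡ 3 mod 4. x = 0×4×1 + 2×3×3 ≡ 6 mod 12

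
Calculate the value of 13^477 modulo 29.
Using Fermat: 13^{28} ≡ 1 (mod 29). 477 ≡ 1 (mod 28). So 13^{477} ≡ 13^{1} ≡ 13 (mod 29)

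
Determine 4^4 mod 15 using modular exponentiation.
4^{4} = 256 ≡ 1 (mod 15)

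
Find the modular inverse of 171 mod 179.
Since 179 is prime, by Fermat 171^(-1) ≡ 171^{177} ≡ 67 mod 179. Verify: 171 × 67 = 11457 ≡ 1 mod 179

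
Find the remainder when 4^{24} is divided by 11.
By Fermat: 4^{10} ≡ 1 mod 11. 24 = 2×10 + 4. So 4^{24} ≡ 4^{4} ≡ 3 mod 11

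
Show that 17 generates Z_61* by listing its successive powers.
17^1, 17^2, ..., 17^{60} mod 61: [17, 45, 33, 12, 21, 52, 30, 22, 8, 14, 55, 20, 35, 46, 50, 57, 54, 3, 51, 13, 38, 36, 2, 34, 29, 5, 24, 42, 43, 60, 44, 16, 28, 49, 40, 9, 31, 39, 53, 47, 6, 41, 26, 15, 11, 4, 7, 58, 10, 48, 23, 25, 59, 27, 32, 56, 37, 19, 18, 1]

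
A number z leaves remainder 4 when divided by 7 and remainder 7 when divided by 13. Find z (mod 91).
M = 7 × 13 = 91. M₁ = 13, y₁ ≡ 6 (mod 7). M₂ = 7, y₂ ≡ 2 (mod 13). z = 4×13×6 + 7×7×2 ≡ 46 (mod 91)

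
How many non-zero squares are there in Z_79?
Exactly half the non-zero residues mod a prime are QRs: (79-1)/2 = 39.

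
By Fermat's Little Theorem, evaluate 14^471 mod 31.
By Fermat: 14^{30} ≡ 1 (mod 31). 471 ≡ 21 (mod 30). So 14^{471} ≡ 14^{21} ≡ 8 (mod 31)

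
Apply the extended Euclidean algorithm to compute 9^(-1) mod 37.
Extended GCD: 9(-4) + 37(1) = 1. So 9^(-1) ≡ -4 ≡ 33 (mod 37). Verify: 9 × 33 = 297 ≡ 1 (mod 37)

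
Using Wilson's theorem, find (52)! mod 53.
By Wilson's theorem, (52)! ≡ -1 ≡ 52 (mod 53)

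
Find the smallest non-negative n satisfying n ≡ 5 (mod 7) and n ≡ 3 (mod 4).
M = 7 × 4 = 28. M₁ = 4, y₁ ≡ 2 (mod 7). M₂ = 7, y₂ ≡ 3 (mod 4). n = 5×4×2 + 3×7×3 ≡ 19 (mod 28)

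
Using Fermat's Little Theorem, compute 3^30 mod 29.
By Fermat: 3^{28} ≡ 1 mod 29. So 3^{30} = 3^{28} · 3^{2} ≡ 3^{2} ≡ 9 mod 29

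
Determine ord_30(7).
Powers of 7 mod 30: 7^1≡7, 7^2≡19, 7^3≡13, 7^4≡1. So the order of 7 is 4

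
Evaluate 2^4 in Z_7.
2^{4} = 16 ≡ 2 (mod 7)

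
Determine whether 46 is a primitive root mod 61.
46^{30} ≡ 1 mod 61 and 30 < 60, so ord_61(46) = 30 ≠ 60 and 46 is not a primitive root.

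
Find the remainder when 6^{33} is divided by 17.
By Fermat: 6^{16} ≡ 1 mod 17. 33 = 2×16 + 1. So 6^{33} ≡ 6^{1} ≡ 6 mod 17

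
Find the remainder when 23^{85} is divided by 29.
By Fermat: 23^{28} ≡ 1 (mod 29). 85 = 3×28 + 1. So 23^{85} ≡ 23^{1} ≡ 23 (mod 29)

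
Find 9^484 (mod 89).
Using Fermat: 9^{88} ≡ 1 (mod 89). 484 ≡ 44 (mod 88). So 9^{484} ≡ 9^{44} ≡ 1 (mod 89)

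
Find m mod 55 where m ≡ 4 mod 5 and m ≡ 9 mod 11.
M = 5 × 11 = 55. M₁ = 11, y₁ ≡ 1 mod 5. M₂ = 5, y₂ ≡ 9 mod 11. m = 4×11×1 + 9×5×9 ≡ 9 mod 55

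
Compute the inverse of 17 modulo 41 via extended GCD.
Extended GCD: 17(-12) + 41(5) = 1. So 17^(-1) ≡ -12 ≡ 29 (mod 41). Verify: 17 × 29 = 493 ≡ 1 (mod 41)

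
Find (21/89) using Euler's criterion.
(21/89) = 21^{44} mod 89 = 1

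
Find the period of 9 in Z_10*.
Powers of 9 mod 10: 9^1≡9, 9^2≡1. ord_10(9) = 2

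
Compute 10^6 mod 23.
By repeated squaring (mod 23): 10^{1}≡10, 10^{2}≡8, 10^{4}≡18. Then 10^{6} = 10^{4+2} ≡ 18 × 8 ≡ 6 (mod 23)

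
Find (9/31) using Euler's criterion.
(9/31) = 9^{15} mod 31 = 1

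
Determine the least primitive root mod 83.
g = 2. Powers: [2, 4, 8, 16, 32, 64, ...] generates all 82 non-zero residues.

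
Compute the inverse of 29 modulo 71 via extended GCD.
Extended GCD: 29(-22) + 71(9) = 1. So 29^(-1) ≡ -22 ≡ 49 (mod 71). Verify: 29 × 49 = 1421 ≡ 1 (mod 71)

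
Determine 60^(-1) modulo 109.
Since 109 is prime, by Fermat 60^(-1) ≡ 60^{107} ≡ 20 (mod 109). Verify: 60 × 20 = 1200 ≡ 1 (mod 109)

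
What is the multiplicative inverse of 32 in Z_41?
Since 41 is prime, by Fermat 32^(-1) ≡ 32^{39} ≡ 9 (mod 41). Verify: 32 × 9 = 288 ≡ 1 (mod 41)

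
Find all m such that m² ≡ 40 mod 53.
The square roots of 40 mod 53 are 27 and 26. Verify: 27² = 729 ≡ 40 mod 53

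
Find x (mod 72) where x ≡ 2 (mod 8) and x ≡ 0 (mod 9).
M = 8 × 9 = 72. M₁ = 9, y₁ ≡ 1 (mod 8). M₂ = 8, y₂ ≡ 8 (mod 9). x = 2×9×1 + 0×8×8 ≡ 18 (mod 72)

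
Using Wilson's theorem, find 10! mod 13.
(12)! = (10)! × (11) × (12) ≡ -1 mod 13. So (10)! ≡ -1 × [(12)(11)]^(-1) ≡ 6 mod 13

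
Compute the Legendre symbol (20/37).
(20/37) = 20^{18} mod 37 = -1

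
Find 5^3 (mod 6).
5^{3} = 125 ≡ 5 (mod 6)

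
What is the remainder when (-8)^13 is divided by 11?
Using Fermat: (-8)^{10} ≡ 1 mod 11. 13 ≡ 3 mod 10. So (-8)^{13} ≡ (-8)^{3} ≡ 5 mod 11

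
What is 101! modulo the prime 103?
(102)! = (101)! × (102) ≡ -1 mod 103. So (101)! ≡ -1 × (102)^(-1) ≡ (-1)×(-1) = 1 mod 103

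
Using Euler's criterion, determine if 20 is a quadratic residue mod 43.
By Euler's criterion: 20^{21} ≡ 42 (mod 43). Since this equals -1 (≡ 42), 20 is not a QR.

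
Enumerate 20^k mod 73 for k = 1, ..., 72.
20^1, 20^2, ..., 20^{72} mod 73: [20, 35, 43, 57, 45, 24, 42, 37, 10, 54, 58, 65, 59, 12, 21, 55, 5, 27, 29, 69, 66, 6, 47, 64, 39, 50, 51, 71, 33, 3, 60, 32, 56, 25, 62, 72, 53, 38, 30, 16, 28, 49, 31, 36, 63, 19, 15, 8, 14, 61, 52, 18, 68, 46, 44, 4, 7, 67, 26, 9, 34, 23, 22, 2, 40, 70, 13, 41, 17, 48, 11, 1]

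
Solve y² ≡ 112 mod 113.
The square roots of 112 mod 113 are 98 and 15. Verify: 98² = 9604 ≡ 112 mod 113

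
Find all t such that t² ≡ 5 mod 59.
The square roots of 5 mod 59 are 51 and 8. Verify: 51² = 2601 ≡ 5 mod 59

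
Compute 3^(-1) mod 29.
Since 29 is prime, by Fermat 3^(-1) ≡ 3^{27} ≡ 10 mod 29. Verify: 3 × 10 = 30 ≡ 1 mod 29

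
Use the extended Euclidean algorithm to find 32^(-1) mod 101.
Extended GCD: 32(-41) + 101(13) = 1. So 32^(-1) ≡ -41 ≡ 60 mod 101. Verify: 32 × 60 = 1920 ≡ 1 mod 101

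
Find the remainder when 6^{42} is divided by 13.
By Fermat: 6^{12} ≡ 1 mod 13. 42 = 3×12 + 6. So 6^{42} ≡ 6^{6} ≡ 12 mod 13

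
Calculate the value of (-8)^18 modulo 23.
By repeated squaring mod 23: (-8)^{1}≡15, (-8)^{2}≡18, (-8)^{4}≡2, (-8)^{8}≡4, (-8)^{16}≡16. Then (-8)^{18} = (-8)^{16+2} ≡ 16 × 18 ≡ 12 mod 23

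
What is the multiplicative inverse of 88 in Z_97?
Since 97 is prime, by Fermat 88^(-1) ≡ 88^{95} ≡ 43 mod 97. Verify: 88 × 43 = 3784 ≡ 1 mod 97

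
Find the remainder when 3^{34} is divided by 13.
By Fermat: 3^{12} ≡ 1 mod 13. 34 = 2×12 + 10. So 3^{34} ≡ 3^{10} ≡ 3 mod 13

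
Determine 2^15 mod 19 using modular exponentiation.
By repeated squaring (mod 19): 2^{1}≡2, 2^{2}≡4, 2^{4}≡16, 2^{8}≡9. Then 2^{15} = 2^{8+4+2+1} ≡ 9 × 16 × 4 × 2 ≡ 12 (mod 19)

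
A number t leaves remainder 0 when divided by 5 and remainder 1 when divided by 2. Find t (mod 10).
M = 5 × 2 = 10. M₁ = 2, y₁ ≡ 3 (mod 5). M₂ = 5, y₂ ≡ 1 (mod 2). t = 0×2×3 + 1×5×1 ≡ 5 (mod 10)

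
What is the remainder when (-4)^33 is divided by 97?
By repeated squaring (mod 97): (-4)^{1}≡93, (-4)^{2}≡16, (-4)^{4}≡62, (-4)^{8}≡61, (-4)^{16}≡35, (-4)^{32}≡61. Then (-4)^{33} = (-4)^{32+1} ≡ 61 × 93 ≡ 47 (mod 97)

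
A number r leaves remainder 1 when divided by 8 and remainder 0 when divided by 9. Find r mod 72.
M = 8 × 9 = 72. M₁ = 9, y₁ ≡ 1 mod 8. M₂ = 8, y₂ ≡ 8 mod 9. r = 1×9×1 + 0×8×8 ≡ 9 mod 72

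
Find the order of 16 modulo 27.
Powers of 16 mod 27: 16^1≡16, 16^2≡13, 16^3≡19, 16^4≡7, 16^5≡4, 16^6≡10, 16^7≡25, 16^8≡22, 16^9≡1. So the order of 16 is 9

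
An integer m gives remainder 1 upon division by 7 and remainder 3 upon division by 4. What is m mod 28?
M = 7 × 4 = 28. M₁ = 4, y₁ ≡ 2 mod 7. M₂ = 7, y₂ ≡ 3 mod 4. m = 1×4×2 + 3×7×3 ≡ 15 mod 28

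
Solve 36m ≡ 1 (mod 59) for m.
Since 59 is prime, by Fermat 36^(-1) ≡ 36^{57} ≡ 41 (mod 59). Verify: 36 × 41 = 1476 ≡ 1 (mod 59)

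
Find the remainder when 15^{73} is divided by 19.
By Fermat: 15^{18} ≡ 1 mod 19. 73 = 4×18 + 1. So 15^{73} ≡ 15^{1} ≡ 15 mod 19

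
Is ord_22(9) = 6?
Powers of 9 mod 22: 9^1≡9, 9^2≡15, 9^3≡3, 9^4≡5, 9^5≡1. Already 9^5≡1, so the order is 5 < 6. No, the actual order is 5.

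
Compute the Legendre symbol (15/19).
(15/19) = 15^{9} mod 19 = -1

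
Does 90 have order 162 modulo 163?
90^{81} ≡ 1 (mod 163) and 81 < 162, so ord_163(90) = 81 ≠ 162 and 90 is not a primitive root.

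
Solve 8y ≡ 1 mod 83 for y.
Since 83 is prime, by Fermat 8^(-1) ≡ 8^{81} ≡ 52 mod 83. Verify: 8 × 52 = 416 ≡ 1 mod 83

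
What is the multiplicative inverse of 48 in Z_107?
Since 107 is prime, by Fermat 48^(-1) ≡ 48^{105} ≡ 29 mod 107. Verify: 48 × 29 = 1392 ≡ 1 mod 107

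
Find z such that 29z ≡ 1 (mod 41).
Since 41 is prime, by Fermat 29^(-1) ≡ 29^{39} ≡ 17 (mod 41). Verify: 29 × 17 = 493 ≡ 1 (mod 41)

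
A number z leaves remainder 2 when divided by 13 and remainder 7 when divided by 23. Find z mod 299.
M = 13 × 23 = 299. M₁ = 23, y₁ ≡ 4 mod 13. M₂ = 13, y₂ ≡ 16 mod 23. z = 2×23×4 + 7×13×16 ≡ 145 mod 299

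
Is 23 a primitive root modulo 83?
23^{41} ≡ 1 mod 83 and 41 < 82, so ord_83(23) = 41 ≠ 82 and 23 is not a primitive root.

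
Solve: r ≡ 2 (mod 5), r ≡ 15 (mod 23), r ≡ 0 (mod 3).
M = 5 × 23 × 3 = 345. M₁ = 69, y₁ ≡ 4 (mod 5). M₂ = 15, y₂ ≡ 20 (mod 23). M₃ = 115, y₃ ≡ 1 (mod 3). r = 2×69×4 + 15×15×20 + 0×115×1 ≡ 222 (mod 345)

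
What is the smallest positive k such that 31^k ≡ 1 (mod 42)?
Powers of 31 mod 42: 31^1≡31, 31^2≡37, 31^3≡13, 31^4≡25, 31^5≡19, 31^6≡1. So the order of 31 is 6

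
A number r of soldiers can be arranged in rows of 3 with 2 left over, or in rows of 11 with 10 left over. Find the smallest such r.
M = 3 × 11 = 33. M₁ = 11, y₁ ≡ 2 mod 3. M₂ = 3, y₂ ≡ 4 mod 11. r = 2×11×2 + 10×3×4 ≡ 32 mod 33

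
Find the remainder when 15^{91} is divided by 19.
By Fermat: 15^{18} ≡ 1 mod 19. 91 = 5×18 + 1. So 15^{91} ≡ 15^{1} ≡ 15 mod 19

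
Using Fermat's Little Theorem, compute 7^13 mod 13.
By Fermat: 7^{12} ≡ 1 mod 13. So 7^{13} = 7^{12} · 7^{1} ≡ 7^{1} ≡ 7 mod 13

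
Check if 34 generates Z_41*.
ord_41(34) divides 40. For each prime q|40: 34^{20}≡40, 34^{8}≡37, none ≡ 1. So 34 has order 40 and is a primitive root mod 41.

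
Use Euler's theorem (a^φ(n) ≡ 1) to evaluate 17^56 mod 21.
By Euler: 17^{12} ≡ 1 mod 21 since gcd(17, 21) = 1. 56 = 4×12 + 8. So 17^{56} ≡ 17^{8} ≡ 16 mod 21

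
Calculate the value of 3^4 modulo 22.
3^{4} = 81 ≡ 15 (mod 22)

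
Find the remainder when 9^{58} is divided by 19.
By Fermat: 9^{18} ≡ 1 mod 19. 58 = 3×18 + 4. So 9^{58} ≡ 9^{4} ≡ 6 mod 19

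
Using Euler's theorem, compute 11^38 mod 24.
By Euler: 11^{8} ≡ 1 (mod 24) since gcd(11, 24) = 1. 38 = 4×8 + 6. So 11^{38} ≡ 11^{6} ≡ 1 (mod 24)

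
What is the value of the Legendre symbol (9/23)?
(9/23) = 9^{11} mod 23 = 1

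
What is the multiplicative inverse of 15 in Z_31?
Since 31 is prime, by Fermat 15^(-1) ≡ 15^{29} ≡ 29 mod 31. Verify: 15 × 29 = 435 ≡ 1 mod 31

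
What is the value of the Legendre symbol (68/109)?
(68/109) = 68^{54} mod 109 = -1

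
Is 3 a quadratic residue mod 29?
By Euler's criterion: 3^{14} ≡ 28 mod 29. Since this equals -1 (≡ 28), 3 is not a QR.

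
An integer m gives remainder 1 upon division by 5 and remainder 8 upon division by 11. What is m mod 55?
M = 5 × 11 = 55. M₁ = 11, y₁ ≡ 1 mod 5. M₂ = 5, y₂ ≡ 9 mod 11. m = 1×11×1 + 8×5×9 ≡ 41 mod 55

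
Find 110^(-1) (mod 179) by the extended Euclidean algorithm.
Extended GCD: 110(83) + 179(-51) = 1. So 110^(-1) ≡ 83 (mod 179). Verify: 110 × 83 = 9130 ≡ 1 (mod 179)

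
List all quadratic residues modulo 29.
QRs mod 29: {1, 4, 5, 6, 7, 9, 13, 16, 20, 22, 23, 24, 25, 28}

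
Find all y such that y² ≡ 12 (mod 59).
The square roots of 12 mod 59 are 22 and 37. Verify: 22² = 484 ≡ 12 (mod 59)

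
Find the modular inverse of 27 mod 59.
Since 59 is prime, by Fermat 27^(-1) ≡ 27^{57} ≡ 35 mod 59. Verify: 27 × 35 = 945 ≡ 1 mod 59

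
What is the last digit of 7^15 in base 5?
Using Fermat: 7^{4} ≡ 1 mod 5. 15 ≡ 3 mod 4. So 7^{15} ≡ 7^{3} ≡ 3 mod 5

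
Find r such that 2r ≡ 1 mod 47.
Since 47 is prime, by Fermat 2^(-1) ≡ 2^{45} ≡ 24 mod 47. Verify: 2 × 24 = 48 ≡ 1 mod 47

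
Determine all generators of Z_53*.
There are φ(52) = 24 primitive roots mod 53: {2, 3, 5, 8, 12, 14, 18, 19, 20, 21, 22, 26, 27, 31, 32, 33, 34, 35, 39, 41, 45, 48, 50, 51}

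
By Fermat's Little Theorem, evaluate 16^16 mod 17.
By Fermat's Little Theorem, 16^{16} ≡ 1 mod 17 since 17 is prime and gcd(16, 17) = 1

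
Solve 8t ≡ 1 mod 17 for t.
Since 17 is prime, by Fermat 8^(-1) ≡ 8^{15} ≡ 15 mod 17. Verify: 8 × 15 = 120 ≡ 1 mod 17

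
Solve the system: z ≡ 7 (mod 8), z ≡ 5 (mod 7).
M = 8 × 7 = 56. M₁ = 7, y₁ ≡ 7 (mod 8). M₂ = 8, y₂ ≡ 1 (mod 7). z = 7×7×7 + 5×8×1 ≡ 47 (mod 56)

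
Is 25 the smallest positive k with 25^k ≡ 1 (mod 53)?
Powers of 25 mod 53: 25^1≡25, 25^2≡42, 25^3≡43, 25^4≡15, 25^5≡4, 25^6≡47, 25^7≡9, 25^8≡13, 25^9≡7, 25^10≡16, 25^11≡29, 25^12≡36, 25^13≡52, 25^14≡28, 25^15≡11, 25^16≡10, 25^17≡38, 25^18≡49, 25^19≡6, 25^20≡44, 25^21≡40, 25^22≡46, 25^23≡37, 25^24≡24, 25^25≡17, 25^26≡1. 25^25≡17≢1, so ord ≠ 25. No, the actual order is 26.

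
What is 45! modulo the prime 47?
(46)! = (45)! × (46) ≡ -1 mod 47. So (45)! ≡ -1 × (46)^(-1) ≡ (-1)×(-1) = 1 mod 47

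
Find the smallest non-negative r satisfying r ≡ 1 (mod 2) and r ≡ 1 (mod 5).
M = 2 × 5 = 10. M₁ = 5, y₁ ≡ 1 (mod 2). M₂ = 2, y₂ ≡ 3 (mod 5). r = 1×5×1 + 1×2×3 ≡ 1 (mod 10)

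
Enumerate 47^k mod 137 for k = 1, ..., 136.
47^1, 47^2, ..., 47^{136} mod 137: [47, 17, 114, 15, 20, 118, 66, 88, 26, 126, 31, 87, 116, 109, 54, 72, 96, 128, 125, 121, 70, 2, 94, 34, 91, 30, 40, 99, 132, 39, 52, 115, 62, 37, 95, 81, 108, 7, 55, 119, 113, 105, 3, 4, 51, 68, 45, 60, 80, 61, 127, 78, 104, 93, 124, 74, 53, 25, 79, 14, 110, 101, 89, 73, 6, 8, 102, 136, 90, 120, 23, 122, 117, 19, 71, 49, 111, 11, 106, 50, 21, 28, 83, 65, 41, 9, 12, 16, 67, 135, 43, 103, 46, 107, 97, 38, 5, 98, 85, 22, 75, 100, 42, 56, 29, 130, 82, 18, 24, 32, 134, 133, 86, 69, 92, 77, 57, 76, 10, 59, 33, 44, 13, 63, 84, 112, 58, 123, 27, 36, 48, 64, 131, 129, 35, 1]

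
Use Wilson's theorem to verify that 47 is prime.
(46)! mod 47 = 46. Since this equals -1 (mod 47), Wilson confirms 47 is prime.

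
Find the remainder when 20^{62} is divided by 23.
By Fermat: 20^{22} ≡ 1 mod 23. 62 = 2×22 + 18. So 20^{62} ≡ 20^{18} ≡ 2 mod 23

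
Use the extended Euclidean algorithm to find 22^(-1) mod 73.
Extended GCD: 22(10) + 73(-3) = 1. So 22^(-1) ≡ 10 mod 73. Verify: 22 × 10 = 220 ≡ 1 mod 73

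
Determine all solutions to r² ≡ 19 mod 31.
The square roots of 19 mod 31 are 9 and 22. Verify: 9² = 81 ≡ 19 mod 31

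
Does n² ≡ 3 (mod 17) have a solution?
By Euler's criterion: 3^{8} ≡ 16 (mod 17). Since this equals -1 (≡ 16), 3 is not a QR.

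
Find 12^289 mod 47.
Using Fermat: 12^{46} ≡ 1 mod 47. 289 ≡ 13 mod 46. So 12^{289} ≡ 12^{13} ≡ 6 mod 47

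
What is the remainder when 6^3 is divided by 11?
6^{3} = 216 ≡ 7 (mod 11)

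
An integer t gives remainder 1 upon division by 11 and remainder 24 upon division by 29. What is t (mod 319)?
M = 11 × 29 = 319. M₁ = 29, y₁ ≡ 8 (mod 11). M₂ = 11, y₂ ≡ 8 (mod 29). t = 1×29×8 + 24×11×8 ≡ 111 (mod 319)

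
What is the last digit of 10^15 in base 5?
By repeated squaring mod 5: 10^{1}≡0, 10^{2}≡0, 10^{4}≡0, 10^{8}≡0. Then 10^{15} = 10^{8+4+2+1} ≡ 0 × 0 × 0 × 0 ≡ 0 mod 5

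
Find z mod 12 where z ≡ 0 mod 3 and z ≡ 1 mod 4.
M = 3 × 4 = 12. M₁ = 4, y₁ ≡ 1 mod 3. M₂ = 3, y₂ ≡ 3 mod 4. z = 0×4×1 + 1×3×3 ≡ 9 mod 12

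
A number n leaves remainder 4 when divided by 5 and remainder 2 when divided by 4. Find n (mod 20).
M = 5 × 4 = 20. M₁ = 4, y₁ ≡ 4 (mod 5). M₂ = 5, y₂ ≡ 1 (mod 4). n = 4×4×4 + 2×5×1 ≡ 14 (mod 20)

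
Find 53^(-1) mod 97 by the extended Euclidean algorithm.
Extended GCD: 53(11) + 97(-6) = 1. So 53^(-1) ≡ 11 mod 97. Verify: 53 × 11 = 583 ≡ 1 mod 97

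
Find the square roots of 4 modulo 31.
The square roots of 4 mod 31 are 2 and 29. Verify: 2² = 4 ≡ 4 mod 31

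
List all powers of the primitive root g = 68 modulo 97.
68^1, 68^2, ..., 68^{96} mod 97: [68, 65, 55, 54, 83, 18, 60, 6, 20, 2, 39, 33, 13, 11, 69, 36, 23, 12, 40, 4, 78, 66, 26, 22, 41, 72, 46, 24, 80, 8, 59, 35, 52, 44, 82, 47, 92, 48, 63, 16, 21, 70, 7, 88, 67, 94, 87, 96, 29, 32, 42, 43, 14, 79, 37, 91, 77, 95, 58, 64, 84, 86, 28, 61, 74, 85, 57, 93, 19, 31, 71, 75, 56, 25, 51, 73, 17, 89, 38, 62, 45, 53, 15, 50, 5, 49, 34, 81, 76, 27, 90, 9, 30, 3, 10, 1]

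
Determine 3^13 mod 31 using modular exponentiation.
By repeated squaring (mod 31): 3^{1}≡3, 3^{2}≡9, 3^{4}≡19, 3^{8}≡20. Then 3^{13} = 3^{8+4+1} ≡ 20 × 19 × 3 ≡ 24 (mod 31)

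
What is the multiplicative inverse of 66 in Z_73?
Since 73 is prime, by Fermat 66^(-1) ≡ 66^{71} ≡ 52 mod 73. Verify: 66 × 52 = 3432 ≡ 1 mod 73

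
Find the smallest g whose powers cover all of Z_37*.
g = 2. Powers: [2, 4, 8, 16, 32, 27, ...] generates all 36 non-zero residues.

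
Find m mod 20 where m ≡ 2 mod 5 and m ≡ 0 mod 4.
M = 5 × 4 = 20. M₁ = 4, y₁ ≡ 4 mod 5. M₂ = 5, y₂ ≡ 1 mod 4. m = 2×4×4 + 0×5×1 ≡ 12 mod 20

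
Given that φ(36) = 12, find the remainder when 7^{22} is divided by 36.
By Euler: 7^{12} ≡ 1 mod 36 since gcd(7, 36) = 1. 22 = 1×12 + 10. So 7^{22} ≡ 7^{10} ≡ 25 mod 36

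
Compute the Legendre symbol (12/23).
(12/23) = 12^{11} mod 23 = 1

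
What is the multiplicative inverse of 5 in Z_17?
Since 17 is prime, by Fermat 5^(-1) ≡ 5^{15} ≡ 7 mod 17. Verify: 5 × 7 = 35 ≡ 1 mod 17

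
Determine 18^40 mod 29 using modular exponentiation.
Using Fermat: 18^{28} ≡ 1 mod 29. 40 ≡ 12 mod 28. So 18^{40} ≡ 18^{12} ≡ 23 mod 29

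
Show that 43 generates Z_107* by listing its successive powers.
43^1, 43^2, ..., 43^{106} mod 107: [43, 30, 6, 44, 73, 36, 50, 10, 2, 86, 60, 12, 88, 39, 72, 100, 20, 4, 65, 13, 24, 69, 78, 37, 93, 40, 8, 23, 26, 48, 31, 49, 74, 79, 80, 16, 46, 52, 96, 62, 98, 41, 51, 53, 32, 92, 104, 85, 17, 89, 82, 102, 106, 64, 77, 101, 63, 34, 71, 57, 97, 105, 21, 47, 95, 19, 68, 35, 7, 87, 103, 42, 94, 83, 38, 29, 70, 14, 67, 99, 84, 81, 59, 76, 58, 33, 28, 27, 91, 61, 55, 11, 45, 9, 66, 56, 54, 75, 15, 3, 22, 90, 18, 25, 5, 1]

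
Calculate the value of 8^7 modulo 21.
By repeated squaring mod 21: 8^{1}≡8, 8^{2}≡1, 8^{4}≡1. Then 8^{7} = 8^{4+2+1} ≡ 1 × 1 × 8 ≡ 8 mod 21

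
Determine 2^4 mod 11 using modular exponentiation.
2^{4} = 16 ≡ 5 mod 11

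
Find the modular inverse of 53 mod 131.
Since 131 is prime, by Fermat 53^(-1) ≡ 53^{129} ≡ 89 mod 131. Verify: 53 × 89 = 4717 ≡ 1 mod 131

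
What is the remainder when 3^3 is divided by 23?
3^{3} = 27 ≡ 4 mod 23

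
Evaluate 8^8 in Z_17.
By repeated squaring (mod 17): 8^{1}≡8, 8^{2}≡13, 8^{4}≡16, 8^{8}≡1. So 8^{8} ≡ 1 (mod 17)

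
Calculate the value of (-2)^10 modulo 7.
Using Fermat: (-2)^{6} ≡ 1 (mod 7). 10 ≡ 4 (mod 6). So (-2)^{10} ≡ (-2)^{4} ≡ 2 (mod 7)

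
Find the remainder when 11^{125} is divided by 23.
By Fermat: 11^{22} ≡ 1 (mod 23). 125 = 5×22 + 15. So 11^{125} ≡ 11^{15} ≡ 10 (mod 23)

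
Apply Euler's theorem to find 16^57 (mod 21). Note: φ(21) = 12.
By Euler: 16^{12} ≡ 1 (mod 21) since gcd(16, 21) = 1. 57 = 4×12 + 9. So 16^{57} ≡ 16^{9} ≡ 1 (mod 21)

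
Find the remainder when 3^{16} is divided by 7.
By Fermat: 3^{6} ≡ 1 mod 7. 16 = 2×6 + 4. So 3^{16} ≡ 3^{4} ≡ 4 mod 7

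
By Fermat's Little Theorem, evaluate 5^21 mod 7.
By Fermat: 5^{6} ≡ 1 mod 7. 21 = 3×6 + 3. So 5^{21} ≡ 5^{3} ≡ 6 mod 7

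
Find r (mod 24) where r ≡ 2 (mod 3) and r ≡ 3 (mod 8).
M = 3 × 8 = 24. M₁ = 8, y₁ ≡ 2 (mod 3). M₂ = 3, y₂ ≡ 3 (mod 8). r = 2×8×2 + 3×3×3 ≡ 11 (mod 24)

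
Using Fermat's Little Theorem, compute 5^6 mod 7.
By Fermat's Little Theorem, 5^{6} ≡ 1 mod 7 since 7 is prime and gcd(5, 7) = 1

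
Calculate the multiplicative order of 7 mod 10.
Powers of 7 mod 10: 7^1≡7, 7^2≡9, 7^3≡3, 7^4≡1. Order = 4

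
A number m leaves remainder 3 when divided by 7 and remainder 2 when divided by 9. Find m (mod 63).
M = 7 × 9 = 63. M₁ = 9, y₁ ≡ 4 (mod 7). M₂ = 7, y₂ ≡ 4 (mod 9). m = 3×9×4 + 2×7×4 ≡ 38 (mod 63)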